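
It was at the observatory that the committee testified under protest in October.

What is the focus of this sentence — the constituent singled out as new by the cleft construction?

at the observatory

In an it-cleft "It was X that/who ...", the clefted constituent X is the focus; the that/who-clause expresses the presupposed open proposition.
Here the focus is "at the observatory". The backgrounded (presupposed) material includes "the committee", "under protest" and "in October".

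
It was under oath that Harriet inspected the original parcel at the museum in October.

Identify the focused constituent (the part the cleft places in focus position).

under oath

In an it-cleft "It was X that/who ...", the clefted constituent X is the focus; the that/who-clause expresses the presupposed open proposition.
Here the focus is "under oath". The backgrounded (presupposed) material includes "Harriet", "the original parcel", "at the museum" and "in October".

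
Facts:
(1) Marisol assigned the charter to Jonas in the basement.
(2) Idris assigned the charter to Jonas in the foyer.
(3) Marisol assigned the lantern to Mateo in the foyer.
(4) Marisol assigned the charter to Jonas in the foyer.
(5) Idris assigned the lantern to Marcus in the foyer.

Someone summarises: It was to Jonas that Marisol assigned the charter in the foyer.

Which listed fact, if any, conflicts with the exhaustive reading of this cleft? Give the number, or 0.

The cleft puts "Jonas" in focus and presupposes the open proposition with same agent, thing, setting (Marisol / the charter / in the foyer).
Exhaustivity: Jonas is the only recipient satisfying that background.
No listed fact matches the background with a different recipient. Exhaustivity holds.

0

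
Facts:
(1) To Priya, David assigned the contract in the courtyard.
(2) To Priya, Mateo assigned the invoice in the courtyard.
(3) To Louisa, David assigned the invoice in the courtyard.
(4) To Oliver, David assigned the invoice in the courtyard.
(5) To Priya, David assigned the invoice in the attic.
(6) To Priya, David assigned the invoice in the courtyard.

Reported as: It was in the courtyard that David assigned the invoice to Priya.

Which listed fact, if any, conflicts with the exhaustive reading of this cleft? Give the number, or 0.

5

The cleft puts "in the courtyard" in focus and presupposes the open proposition with David as agent and the invoice as thing and Priya as recipient.
Exhaustivity: in the courtyard is the only setting satisfying that background.
Fact (5) shares the background but with setting = in the attic; exhaustivity is violated.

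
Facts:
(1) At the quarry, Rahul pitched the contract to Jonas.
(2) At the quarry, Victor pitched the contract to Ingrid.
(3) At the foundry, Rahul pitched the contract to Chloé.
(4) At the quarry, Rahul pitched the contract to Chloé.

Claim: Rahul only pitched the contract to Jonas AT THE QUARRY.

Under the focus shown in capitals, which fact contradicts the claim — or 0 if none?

0

Focus (in capitals) is "at the quarry" — the setting. "Only" excludes alternative settings while holding fixed Rahul as agent and the contract as thing and Jonas as recipient.
Every other fact changes something in the background, not just the setting. Nothing refutes the claim.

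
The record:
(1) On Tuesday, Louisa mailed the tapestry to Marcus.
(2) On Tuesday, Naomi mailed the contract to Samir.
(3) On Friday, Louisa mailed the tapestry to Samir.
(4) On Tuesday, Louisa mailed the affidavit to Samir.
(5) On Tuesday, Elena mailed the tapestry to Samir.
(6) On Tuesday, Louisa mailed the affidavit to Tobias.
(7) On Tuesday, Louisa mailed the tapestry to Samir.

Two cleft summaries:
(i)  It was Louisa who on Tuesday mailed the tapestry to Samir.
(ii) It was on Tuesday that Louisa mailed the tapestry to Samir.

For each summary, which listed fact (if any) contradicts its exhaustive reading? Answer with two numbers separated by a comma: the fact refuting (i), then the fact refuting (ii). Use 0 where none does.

5, 3

(i): focus "Louisa". Looking for the tapestry as thing and Samir as recipient and on Tuesday as setting with some other agent — fact (5) has Elena there. Refuted.
(ii): focus "on Tuesday". Looking for Louisa as agent and the tapestry as thing and Samir as recipient with some other setting — fact (3) has on Friday there. Refuted.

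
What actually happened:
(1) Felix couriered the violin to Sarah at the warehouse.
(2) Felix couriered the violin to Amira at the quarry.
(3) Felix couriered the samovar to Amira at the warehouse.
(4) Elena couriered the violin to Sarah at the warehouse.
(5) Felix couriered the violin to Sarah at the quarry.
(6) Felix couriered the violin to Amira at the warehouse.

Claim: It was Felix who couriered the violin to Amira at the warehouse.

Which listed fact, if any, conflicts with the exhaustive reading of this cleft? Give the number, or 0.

Focus of the cleft: "Felix" (the agent). Presupposed background: same thing, recipient, setting (the violin / Amira / at the warehouse).
The exhaustive reading says no other agent fits that background.
Every other fact differs from the presupposition on some backgrounded slot, so none challenges the exhaustivity.

0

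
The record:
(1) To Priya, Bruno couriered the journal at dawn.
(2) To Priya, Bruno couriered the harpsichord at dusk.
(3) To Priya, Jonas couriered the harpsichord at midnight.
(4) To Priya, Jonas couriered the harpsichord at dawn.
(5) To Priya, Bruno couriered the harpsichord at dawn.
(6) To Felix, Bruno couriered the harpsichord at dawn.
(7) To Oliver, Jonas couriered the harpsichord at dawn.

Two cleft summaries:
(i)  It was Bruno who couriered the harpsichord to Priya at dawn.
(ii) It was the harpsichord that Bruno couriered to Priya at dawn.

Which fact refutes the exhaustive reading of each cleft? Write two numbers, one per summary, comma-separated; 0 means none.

(i): focus "Bruno". Looking for same thing, recipient, setting (the harpsichord / Priya / at dawn) with some other agent — fact (4) has Jonas there. Refuted.
(ii): focus "the harpsichord". Looking for same agent, recipient, setting (Bruno / Priya / at dawn) with some other thing — fact (1) has the journal there. Refuted.

4, 1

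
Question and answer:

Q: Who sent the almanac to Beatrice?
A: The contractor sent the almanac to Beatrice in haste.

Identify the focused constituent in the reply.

the contractor

The wh-word "who" asks about the subject (agent).
In the answer, "the almanac" and "to Beatrice" are given — repeated from the question.
"in haste" is also new, but it specifies the manner, which is not what the question asks about — so it is not the focus.
The constituent filling the subject (agent) gap is "the contractor"; that is the focus.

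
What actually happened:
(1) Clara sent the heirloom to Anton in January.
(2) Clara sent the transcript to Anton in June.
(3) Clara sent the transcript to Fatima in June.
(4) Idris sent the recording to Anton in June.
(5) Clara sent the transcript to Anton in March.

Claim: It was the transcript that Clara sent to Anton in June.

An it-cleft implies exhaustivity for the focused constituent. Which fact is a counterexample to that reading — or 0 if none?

The cleft puts "the transcript" in focus and presupposes the open proposition with same agent, recipient, setting (Clara / Anton / in June).
The exhaustive reading says no other thing fits that background.
Every other fact differs from the presupposition on some backgrounded slot, so none challenges the exhaustivity.

0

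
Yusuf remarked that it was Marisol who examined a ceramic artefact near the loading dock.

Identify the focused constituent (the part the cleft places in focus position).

In an it-cleft "It was X that/who ...", the clefted constituent X is the focus; the that/who-clause expresses the presupposed open proposition.
Here the focus is "Marisol". The backgrounded (presupposed) material includes "a ceramic artefact" and "near the loading dock".

Marisol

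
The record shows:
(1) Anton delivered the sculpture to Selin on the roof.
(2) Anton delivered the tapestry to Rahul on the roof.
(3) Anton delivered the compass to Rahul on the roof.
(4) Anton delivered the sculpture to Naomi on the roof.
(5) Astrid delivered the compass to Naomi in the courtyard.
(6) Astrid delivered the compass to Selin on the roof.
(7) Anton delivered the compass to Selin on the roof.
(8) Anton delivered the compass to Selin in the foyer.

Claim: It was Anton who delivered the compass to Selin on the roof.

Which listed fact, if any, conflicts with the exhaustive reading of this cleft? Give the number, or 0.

6

The cleft puts "Anton" in focus and presupposes the open proposition with thing = the compass, recipient = Selin, setting = on the roof.
The exhaustive reading says no other agent fits that background.
Fact (6) shares the background but with agent = Astrid; exhaustivity is violated.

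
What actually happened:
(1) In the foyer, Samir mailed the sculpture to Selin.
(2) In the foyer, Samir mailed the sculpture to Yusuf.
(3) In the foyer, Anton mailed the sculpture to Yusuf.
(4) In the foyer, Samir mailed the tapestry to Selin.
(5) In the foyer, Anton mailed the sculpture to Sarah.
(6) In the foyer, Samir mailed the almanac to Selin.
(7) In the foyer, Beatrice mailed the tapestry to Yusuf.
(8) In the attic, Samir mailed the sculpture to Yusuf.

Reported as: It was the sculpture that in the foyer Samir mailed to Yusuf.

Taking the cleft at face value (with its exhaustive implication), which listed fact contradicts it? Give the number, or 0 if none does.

The cleft puts "the sculpture" in focus and presupposes the open proposition with Samir as agent and Yusuf as recipient and in the foyer as setting.
Exhaustivity: the sculpture is the only thing satisfying that background.
Every other fact differs from the presupposition on some backgrounded slot, so none challenges the exhaustivity.

0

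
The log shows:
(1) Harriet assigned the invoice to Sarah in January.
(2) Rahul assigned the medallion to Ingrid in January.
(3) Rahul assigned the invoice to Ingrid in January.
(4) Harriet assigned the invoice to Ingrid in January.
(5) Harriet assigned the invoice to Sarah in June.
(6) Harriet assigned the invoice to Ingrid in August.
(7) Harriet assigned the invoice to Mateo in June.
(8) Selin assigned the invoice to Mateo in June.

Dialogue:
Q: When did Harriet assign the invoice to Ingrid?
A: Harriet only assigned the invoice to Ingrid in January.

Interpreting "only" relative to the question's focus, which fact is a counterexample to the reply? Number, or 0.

6

Answering "When did ...?" puts focus on the setting — here, "in January".
So "only" ranges over settings; the rest (Harriet as agent and the invoice as thing and Ingrid as recipient) is presupposed.
Fact (6) keeps Harriet as agent and the invoice as thing and Ingrid as recipient but has setting = in August; that refutes the reply.
(Fact (1) would refute a reading with focus on the recipient — but that is not what the question asks.)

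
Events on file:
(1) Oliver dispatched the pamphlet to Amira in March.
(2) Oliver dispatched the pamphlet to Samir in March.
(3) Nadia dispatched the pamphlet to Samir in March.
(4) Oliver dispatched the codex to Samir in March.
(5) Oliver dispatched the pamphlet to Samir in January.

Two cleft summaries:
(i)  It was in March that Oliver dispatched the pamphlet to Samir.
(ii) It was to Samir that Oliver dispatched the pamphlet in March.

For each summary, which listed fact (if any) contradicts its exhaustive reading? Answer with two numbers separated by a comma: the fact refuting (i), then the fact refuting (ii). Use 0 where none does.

(i): focus "in March". Looking for Oliver as agent and the pamphlet as thing and Samir as recipient with some other setting — fact (5) has in January there. Refuted.
(ii): focus "Samir". Looking for Oliver as agent and the pamphlet as thing and in March as setting with some other recipient — fact (1) has Amira there. Refuted.

5, 1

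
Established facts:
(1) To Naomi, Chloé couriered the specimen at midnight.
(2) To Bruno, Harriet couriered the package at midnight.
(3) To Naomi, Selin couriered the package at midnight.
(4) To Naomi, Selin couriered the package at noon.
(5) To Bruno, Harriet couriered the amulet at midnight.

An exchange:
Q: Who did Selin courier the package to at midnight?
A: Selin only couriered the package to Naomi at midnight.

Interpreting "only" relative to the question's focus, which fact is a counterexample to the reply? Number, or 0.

Answering "Who did ... to ...?" puts focus on the recipient — here, "Naomi".
"Only" then excludes alternative recipients while the background — agent = Selin, thing = the package, setting = at midnight — is held fixed.
No fact keeps agent = Selin, thing = the package, setting = at midnight while changing the recipient; every other fact differs on something backgrounded. The reply stands.
(Fact (4) would refute a reading with focus on the setting — but that is not what the question asks.)

0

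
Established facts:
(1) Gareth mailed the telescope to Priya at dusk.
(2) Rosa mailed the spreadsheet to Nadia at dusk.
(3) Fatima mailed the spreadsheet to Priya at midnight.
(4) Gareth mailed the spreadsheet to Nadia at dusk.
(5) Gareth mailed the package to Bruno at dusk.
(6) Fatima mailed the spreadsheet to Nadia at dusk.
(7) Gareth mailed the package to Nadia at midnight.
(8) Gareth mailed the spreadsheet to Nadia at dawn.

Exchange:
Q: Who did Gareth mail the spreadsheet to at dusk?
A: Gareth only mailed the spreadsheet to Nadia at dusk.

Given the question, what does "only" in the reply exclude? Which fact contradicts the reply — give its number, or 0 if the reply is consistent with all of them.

0

Answering "Who did ... to ...?" puts focus on the recipient — here, "Nadia".
So "only" ranges over recipients; the rest (same agent, thing, setting (Gareth / the spreadsheet / at dusk)) is presupposed.
No fact keeps same agent, thing, setting (Gareth / the spreadsheet / at dusk) while changing the recipient; every other fact differs on something backgrounded. The reply stands.
(Fact (8) would refute a reading with focus on the setting — but that is not what the question asks.)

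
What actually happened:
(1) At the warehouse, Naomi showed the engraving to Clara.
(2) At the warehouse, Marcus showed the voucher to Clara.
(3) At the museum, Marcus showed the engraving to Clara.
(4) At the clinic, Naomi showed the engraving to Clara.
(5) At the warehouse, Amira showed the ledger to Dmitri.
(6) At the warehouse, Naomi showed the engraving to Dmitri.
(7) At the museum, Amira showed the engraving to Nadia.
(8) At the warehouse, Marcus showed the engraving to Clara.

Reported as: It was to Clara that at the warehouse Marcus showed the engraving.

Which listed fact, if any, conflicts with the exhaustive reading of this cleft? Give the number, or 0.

The cleft puts "Clara" in focus and presupposes the open proposition with Marcus as agent and the engraving as thing and at the warehouse as setting.
Exhaustivity: Clara is the only recipient satisfying that background.
No listed fact matches the background with a different recipient. Exhaustivity holds.

0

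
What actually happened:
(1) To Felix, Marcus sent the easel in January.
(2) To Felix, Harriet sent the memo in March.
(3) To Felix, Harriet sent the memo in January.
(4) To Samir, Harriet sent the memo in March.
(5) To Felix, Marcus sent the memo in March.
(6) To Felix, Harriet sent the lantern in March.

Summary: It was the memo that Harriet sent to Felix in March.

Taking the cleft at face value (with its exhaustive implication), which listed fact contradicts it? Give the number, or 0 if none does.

6

The cleft puts "the memo" in focus and presupposes the open proposition with Harriet as agent and Felix as recipient and in March as setting.
The exhaustive reading says no other thing fits that background.
Fact (6) shares the background but with thing = the lantern; exhaustivity is violated.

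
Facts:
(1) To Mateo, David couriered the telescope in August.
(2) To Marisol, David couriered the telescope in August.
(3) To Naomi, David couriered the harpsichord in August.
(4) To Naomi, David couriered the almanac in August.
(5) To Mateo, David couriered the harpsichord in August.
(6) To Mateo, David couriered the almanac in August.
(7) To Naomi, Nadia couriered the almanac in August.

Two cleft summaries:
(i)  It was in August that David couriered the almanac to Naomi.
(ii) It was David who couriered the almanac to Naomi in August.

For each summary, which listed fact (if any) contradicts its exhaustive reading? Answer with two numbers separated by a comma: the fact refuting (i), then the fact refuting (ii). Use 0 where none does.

(i): focus "in August". No fact shares agent = David, thing = the almanac, recipient = Naomi with a different setting. 0.
(ii): focus "David". Looking for thing = the almanac, recipient = Naomi, setting = in August with some other agent — fact (7) has Nadia there. Refuted.

0, 7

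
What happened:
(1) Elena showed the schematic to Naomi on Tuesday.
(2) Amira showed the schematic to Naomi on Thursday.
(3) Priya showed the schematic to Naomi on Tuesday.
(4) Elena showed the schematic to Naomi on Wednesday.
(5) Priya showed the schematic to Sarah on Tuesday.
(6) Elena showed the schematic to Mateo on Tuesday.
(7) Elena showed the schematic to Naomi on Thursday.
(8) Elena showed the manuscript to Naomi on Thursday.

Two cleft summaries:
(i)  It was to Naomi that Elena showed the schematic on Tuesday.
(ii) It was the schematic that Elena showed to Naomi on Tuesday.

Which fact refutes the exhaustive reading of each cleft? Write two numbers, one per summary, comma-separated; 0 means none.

6, 0

Summary (i) focuses "Naomi" (the recipient); background same agent, thing, setting (Elena / the schematic / on Tuesday). Fact (6) matches that background with recipient = Mateo — refutes (i).
Summary (ii) focuses "the schematic" (the thing); background same agent, recipient, setting (Elena / Naomi / on Tuesday). No fact matches that background with a different thing, so 0.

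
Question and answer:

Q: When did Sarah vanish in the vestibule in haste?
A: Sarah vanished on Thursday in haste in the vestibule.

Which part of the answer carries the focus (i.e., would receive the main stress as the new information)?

on Thursday

The wh-word "when" asks about the time.
In the answer, "Sarah", "in the vestibule" and "in haste" are given — repeated from the question.
The constituent filling the time gap is "on Thursday"; that is the focus and would carry nuclear stress.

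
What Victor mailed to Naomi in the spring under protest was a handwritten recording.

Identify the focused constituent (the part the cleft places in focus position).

In a pseudo-cleft "What ... was X", the post-copular constituent X is the focus.
Here the focus is "a handwritten recording". The backgrounded (presupposed) material includes "Victor", "to Naomi", "in the spring" and "under protest".

a handwritten recording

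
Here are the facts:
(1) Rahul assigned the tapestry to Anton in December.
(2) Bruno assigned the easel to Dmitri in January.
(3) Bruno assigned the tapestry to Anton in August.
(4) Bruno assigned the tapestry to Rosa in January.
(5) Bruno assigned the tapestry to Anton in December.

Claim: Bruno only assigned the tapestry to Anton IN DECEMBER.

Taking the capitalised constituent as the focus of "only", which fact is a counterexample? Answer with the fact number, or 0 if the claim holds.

Focus (in capitals) is "in December" — the setting. "Only" excludes alternative settings while holding fixed Bruno as agent and the tapestry as thing and Anton as recipient.
Fact (3) shares the background but differs in setting (in August) — a counterexample.

3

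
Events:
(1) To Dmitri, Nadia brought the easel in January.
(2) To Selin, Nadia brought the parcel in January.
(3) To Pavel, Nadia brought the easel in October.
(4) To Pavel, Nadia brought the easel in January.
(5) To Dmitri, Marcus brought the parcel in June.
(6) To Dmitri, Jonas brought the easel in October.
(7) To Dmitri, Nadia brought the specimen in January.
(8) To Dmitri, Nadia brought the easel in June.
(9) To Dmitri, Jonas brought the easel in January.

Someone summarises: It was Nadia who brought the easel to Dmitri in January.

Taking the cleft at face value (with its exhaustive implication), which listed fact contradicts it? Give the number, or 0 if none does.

9

The cleft puts "Nadia" in focus and presupposes the open proposition with thing = the easel, recipient = Dmitri, setting = in January.
The exhaustive reading says no other agent fits that background.
Fact (9) shares the background but with agent = Jonas; exhaustivity is violated.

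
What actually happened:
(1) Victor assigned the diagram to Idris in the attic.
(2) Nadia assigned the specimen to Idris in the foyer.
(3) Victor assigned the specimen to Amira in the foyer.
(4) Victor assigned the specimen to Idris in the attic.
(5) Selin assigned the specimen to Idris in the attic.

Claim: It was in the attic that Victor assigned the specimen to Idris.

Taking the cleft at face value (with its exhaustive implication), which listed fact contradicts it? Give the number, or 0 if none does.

0

The cleft puts "in the attic" in focus and presupposes the open proposition with same agent, thing, recipient (Victor / the specimen / Idris).
Exhaustivity: in the attic is the only setting satisfying that background.
No listed fact matches the background with a different setting. Exhaustivity holds.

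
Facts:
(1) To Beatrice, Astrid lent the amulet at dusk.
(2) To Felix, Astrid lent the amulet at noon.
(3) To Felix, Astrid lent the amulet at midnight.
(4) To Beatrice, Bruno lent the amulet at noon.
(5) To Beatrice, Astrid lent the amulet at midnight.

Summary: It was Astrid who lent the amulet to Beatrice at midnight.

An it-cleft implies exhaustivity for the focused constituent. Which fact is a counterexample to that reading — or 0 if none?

0

Focus of the cleft: "Astrid" (the agent). Presupposed background: the amulet as thing and Beatrice as recipient and at midnight as setting.
Exhaustivity: Astrid is the only agent satisfying that background.
Every other fact differs from the presupposition on some backgrounded slot, so none challenges the exhaustivity.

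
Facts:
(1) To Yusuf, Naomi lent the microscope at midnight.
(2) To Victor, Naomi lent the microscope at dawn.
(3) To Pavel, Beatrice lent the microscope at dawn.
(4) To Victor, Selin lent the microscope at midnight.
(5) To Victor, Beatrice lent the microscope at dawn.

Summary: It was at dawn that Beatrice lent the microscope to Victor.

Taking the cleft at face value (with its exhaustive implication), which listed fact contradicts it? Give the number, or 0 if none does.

0

Focus of the cleft: "at dawn" (the setting). Presupposed background: Beatrice as agent and the microscope as thing and Victor as recipient.
Exhaustivity: at dawn is the only setting satisfying that background.
Every other fact differs from the presupposition on some backgrounded slot, so none challenges the exhaustivity.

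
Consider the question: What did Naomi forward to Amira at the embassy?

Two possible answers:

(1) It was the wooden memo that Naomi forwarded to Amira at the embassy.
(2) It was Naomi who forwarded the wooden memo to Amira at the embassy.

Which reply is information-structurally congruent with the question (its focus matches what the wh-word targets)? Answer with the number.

The question word "what" targets the direct object.
Option (1) clefts "the wooden memo" — that matches what the question asks about.
Option (2) clefts "Naomi" — the subject (agent), not what was asked.
So the congruent reply is (1).

1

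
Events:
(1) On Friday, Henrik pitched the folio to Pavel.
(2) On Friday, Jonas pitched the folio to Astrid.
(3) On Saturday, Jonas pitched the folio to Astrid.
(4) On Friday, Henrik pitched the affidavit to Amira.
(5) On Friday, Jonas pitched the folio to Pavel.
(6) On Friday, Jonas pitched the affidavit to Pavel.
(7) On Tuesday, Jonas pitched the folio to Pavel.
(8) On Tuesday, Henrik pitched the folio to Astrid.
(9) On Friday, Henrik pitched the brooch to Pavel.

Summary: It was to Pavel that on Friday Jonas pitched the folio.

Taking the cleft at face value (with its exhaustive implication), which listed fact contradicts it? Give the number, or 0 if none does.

2

Focus of the cleft: "Pavel" (the recipient). Presupposed background: same agent, thing, setting (Jonas / the folio / on Friday).
Exhaustivity: Pavel is the only recipient satisfying that background.
Fact (2) shares the background but with recipient = Astrid; exhaustivity is violated.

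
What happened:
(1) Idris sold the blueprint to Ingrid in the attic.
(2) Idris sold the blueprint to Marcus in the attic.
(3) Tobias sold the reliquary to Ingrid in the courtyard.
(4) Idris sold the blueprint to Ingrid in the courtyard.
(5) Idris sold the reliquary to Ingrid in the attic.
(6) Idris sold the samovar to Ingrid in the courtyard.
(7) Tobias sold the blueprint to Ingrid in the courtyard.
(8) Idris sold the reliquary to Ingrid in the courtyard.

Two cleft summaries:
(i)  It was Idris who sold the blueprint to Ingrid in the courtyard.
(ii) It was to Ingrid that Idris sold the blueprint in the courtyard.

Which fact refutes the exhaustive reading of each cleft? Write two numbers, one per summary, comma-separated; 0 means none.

7, 0

(i): focus "Idris". Looking for the blueprint as thing and Ingrid as recipient and in the courtyard as setting with some other agent — fact (7) has Tobias there. Refuted.
(ii): focus "Ingrid". No fact shares Idris as agent and the blueprint as thing and in the courtyard as setting with a different recipient. 0.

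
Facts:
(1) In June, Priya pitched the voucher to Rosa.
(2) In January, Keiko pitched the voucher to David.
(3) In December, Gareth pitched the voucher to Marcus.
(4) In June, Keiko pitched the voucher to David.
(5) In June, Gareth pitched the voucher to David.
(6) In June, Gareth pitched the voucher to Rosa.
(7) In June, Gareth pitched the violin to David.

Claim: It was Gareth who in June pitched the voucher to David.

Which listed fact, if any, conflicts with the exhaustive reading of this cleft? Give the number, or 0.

Focus of the cleft: "Gareth" (the agent). Presupposed background: thing = the voucher, recipient = David, setting = in June.
Exhaustivity: Gareth is the only agent satisfying that background.
But fact (4) also has thing = the voucher, recipient = David, setting = in June, with agent = Keiko — so the exhaustive reading fails.

4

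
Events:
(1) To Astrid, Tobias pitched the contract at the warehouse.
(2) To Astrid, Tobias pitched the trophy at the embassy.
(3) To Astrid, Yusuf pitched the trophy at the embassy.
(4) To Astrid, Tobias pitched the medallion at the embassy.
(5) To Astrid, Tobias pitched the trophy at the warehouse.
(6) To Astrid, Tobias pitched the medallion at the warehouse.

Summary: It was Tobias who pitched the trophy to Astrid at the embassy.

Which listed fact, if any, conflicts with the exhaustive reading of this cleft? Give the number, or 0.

3

Focus of the cleft: "Tobias" (the agent). Presupposed background: same thing, recipient, setting (the trophy / Astrid / at the embassy).
Exhaustivity: Tobias is the only agent satisfying that background.
But fact (3) also has same thing, recipient, setting (the trophy / Astrid / at the embassy), with agent = Yusuf — so the exhaustive reading fails.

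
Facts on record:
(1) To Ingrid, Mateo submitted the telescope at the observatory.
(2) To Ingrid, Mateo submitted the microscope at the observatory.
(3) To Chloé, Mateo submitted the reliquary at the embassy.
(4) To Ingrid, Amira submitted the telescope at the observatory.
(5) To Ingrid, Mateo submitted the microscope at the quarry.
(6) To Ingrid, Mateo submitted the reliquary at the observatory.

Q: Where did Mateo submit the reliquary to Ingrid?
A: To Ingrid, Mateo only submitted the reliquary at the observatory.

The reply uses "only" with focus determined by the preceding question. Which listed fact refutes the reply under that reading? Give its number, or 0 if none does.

The question "Where did ...?" targets the setting, so in the reply the focus falls on "at the observatory".
So "only" ranges over settings; the rest (agent = Mateo, thing = the reliquary, recipient = Ingrid) is presupposed.
No listed fact shares that background with another setting. Nothing contradicts the reply.
(Fact (1) would refute a reading with focus on the thing — but that is not what the question asks.)

0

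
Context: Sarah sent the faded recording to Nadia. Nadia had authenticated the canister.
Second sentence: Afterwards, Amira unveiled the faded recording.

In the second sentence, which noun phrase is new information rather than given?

Amira

"the faded recording" in the second sentence is given — already mentioned in the context.
"Amira" has no antecedent in the context; it is discourse-new.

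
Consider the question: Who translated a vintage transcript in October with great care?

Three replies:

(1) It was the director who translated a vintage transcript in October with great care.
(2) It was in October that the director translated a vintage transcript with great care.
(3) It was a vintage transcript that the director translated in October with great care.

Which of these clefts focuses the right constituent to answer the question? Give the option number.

1

The question word "who" targets the subject (agent).
Option (1) clefts "the director" — that matches what the question asks about.
Option (2) clefts "in October" — the time, not what was asked.
Option (3) clefts "a vintage transcript" — the direct object, not what was asked.
So the congruent reply is (1).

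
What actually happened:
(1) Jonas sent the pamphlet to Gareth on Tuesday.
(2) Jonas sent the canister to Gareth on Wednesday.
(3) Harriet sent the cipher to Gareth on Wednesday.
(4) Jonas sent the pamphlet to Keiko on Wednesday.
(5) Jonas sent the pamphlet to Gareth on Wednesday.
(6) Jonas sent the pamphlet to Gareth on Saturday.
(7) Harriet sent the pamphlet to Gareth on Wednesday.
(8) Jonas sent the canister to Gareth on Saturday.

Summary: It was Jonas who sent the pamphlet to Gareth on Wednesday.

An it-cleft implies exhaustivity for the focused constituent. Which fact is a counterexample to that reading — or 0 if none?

7

Focus of the cleft: "Jonas" (the agent). Presupposed background: the pamphlet as thing and Gareth as recipient and on Wednesday as setting.
Exhaustivity: Jonas is the only agent satisfying that background.
But fact (7) also has the pamphlet as thing and Gareth as recipient and on Wednesday as setting, with agent = Harriet — so the exhaustive reading fails.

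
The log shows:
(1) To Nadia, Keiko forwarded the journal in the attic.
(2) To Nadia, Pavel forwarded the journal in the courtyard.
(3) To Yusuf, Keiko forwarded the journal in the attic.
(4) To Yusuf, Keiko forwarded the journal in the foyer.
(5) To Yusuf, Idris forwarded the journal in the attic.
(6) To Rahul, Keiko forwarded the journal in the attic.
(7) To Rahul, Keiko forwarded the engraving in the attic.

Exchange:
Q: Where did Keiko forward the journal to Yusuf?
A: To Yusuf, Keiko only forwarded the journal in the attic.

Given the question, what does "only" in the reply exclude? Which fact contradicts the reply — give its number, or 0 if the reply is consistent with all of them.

Answering "Where did ...?" puts focus on the setting — here, "in the attic".
So "only" ranges over settings; the rest (Keiko as agent and the journal as thing and Yusuf as recipient) is presupposed.
Fact (4) keeps Keiko as agent and the journal as thing and Yusuf as recipient but has setting = in the foyer; that refutes the reply.
(Fact (1) would refute a reading with focus on the recipient — but that is not what the question asks.)

4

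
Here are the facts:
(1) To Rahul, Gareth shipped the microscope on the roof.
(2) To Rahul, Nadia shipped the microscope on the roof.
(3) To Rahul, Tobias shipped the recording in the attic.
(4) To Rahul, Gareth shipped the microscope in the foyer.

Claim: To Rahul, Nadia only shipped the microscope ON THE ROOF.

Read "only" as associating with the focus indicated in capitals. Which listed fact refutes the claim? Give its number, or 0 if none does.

0

Focus (in capitals) is "on the roof" — the setting. "Only" excludes alternative settings while holding fixed Nadia as agent and the microscope as thing and Rahul as recipient.
Every other fact changes something in the background, not just the setting. Nothing refutes the claim.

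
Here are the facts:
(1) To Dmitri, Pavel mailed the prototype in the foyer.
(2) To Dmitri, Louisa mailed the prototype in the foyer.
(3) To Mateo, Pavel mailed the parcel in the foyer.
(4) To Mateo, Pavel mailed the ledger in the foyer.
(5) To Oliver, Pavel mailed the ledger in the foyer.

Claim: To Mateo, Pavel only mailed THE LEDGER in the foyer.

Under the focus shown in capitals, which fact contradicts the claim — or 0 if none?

3

The capitals mark "the ledger" as focus. So "only" rules out other things, with the rest (Pavel as agent and Mateo as recipient and in the foyer as setting) as background.
Fact (3) matches on Pavel as agent and Mateo as recipient and in the foyer as setting, but has thing = the parcel instead. That refutes the claim.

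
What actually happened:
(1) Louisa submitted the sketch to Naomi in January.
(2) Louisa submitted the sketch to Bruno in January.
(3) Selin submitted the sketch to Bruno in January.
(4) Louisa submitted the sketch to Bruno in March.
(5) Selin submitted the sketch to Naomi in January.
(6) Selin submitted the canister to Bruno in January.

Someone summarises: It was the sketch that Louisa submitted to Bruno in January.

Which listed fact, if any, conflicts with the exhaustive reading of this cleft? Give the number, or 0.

The cleft puts "the sketch" in focus and presupposes the open proposition with agent = Louisa, recipient = Bruno, setting = in January.
Exhaustivity: the sketch is the only thing satisfying that background.
No listed fact matches the background with a different thing. Exhaustivity holds.

0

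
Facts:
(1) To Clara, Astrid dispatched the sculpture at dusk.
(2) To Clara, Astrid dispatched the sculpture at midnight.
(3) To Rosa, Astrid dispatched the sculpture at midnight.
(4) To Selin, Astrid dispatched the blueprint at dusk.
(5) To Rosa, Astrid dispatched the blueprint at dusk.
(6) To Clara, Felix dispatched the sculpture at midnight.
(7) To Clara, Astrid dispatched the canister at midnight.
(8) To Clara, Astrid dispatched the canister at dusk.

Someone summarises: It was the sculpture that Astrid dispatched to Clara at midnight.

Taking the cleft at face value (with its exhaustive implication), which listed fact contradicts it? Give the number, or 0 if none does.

Focus of the cleft: "the sculpture" (the thing). Presupposed background: Astrid as agent and Clara as recipient and at midnight as setting.
The exhaustive reading says no other thing fits that background.
Fact (7) shares the background but with thing = the canister; exhaustivity is violated.

7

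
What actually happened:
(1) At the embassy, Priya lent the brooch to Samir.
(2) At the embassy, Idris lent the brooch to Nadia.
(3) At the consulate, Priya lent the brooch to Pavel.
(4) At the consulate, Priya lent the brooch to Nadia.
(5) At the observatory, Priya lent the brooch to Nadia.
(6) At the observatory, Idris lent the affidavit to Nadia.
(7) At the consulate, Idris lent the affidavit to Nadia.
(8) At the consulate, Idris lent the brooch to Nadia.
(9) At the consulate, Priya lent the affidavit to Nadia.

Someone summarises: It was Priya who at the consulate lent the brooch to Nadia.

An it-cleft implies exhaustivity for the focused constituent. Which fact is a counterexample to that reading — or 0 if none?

8

Focus of the cleft: "Priya" (the agent). Presupposed background: the brooch as thing and Nadia as recipient and at the consulate as setting.
The exhaustive reading says no other agent fits that background.
Fact (8) shares the background but with agent = Idris; exhaustivity is violated.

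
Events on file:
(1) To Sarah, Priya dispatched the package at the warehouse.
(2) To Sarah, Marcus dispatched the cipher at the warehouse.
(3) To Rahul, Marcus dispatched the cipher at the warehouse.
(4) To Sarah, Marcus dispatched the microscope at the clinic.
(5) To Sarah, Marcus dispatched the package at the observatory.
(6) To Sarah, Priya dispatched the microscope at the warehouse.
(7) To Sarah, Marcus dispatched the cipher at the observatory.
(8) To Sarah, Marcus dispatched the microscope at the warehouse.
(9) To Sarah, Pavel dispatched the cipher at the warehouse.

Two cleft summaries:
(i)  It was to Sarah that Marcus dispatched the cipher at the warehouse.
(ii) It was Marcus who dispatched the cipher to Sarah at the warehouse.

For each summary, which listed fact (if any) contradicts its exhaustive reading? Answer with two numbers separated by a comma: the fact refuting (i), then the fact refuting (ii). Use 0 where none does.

3, 9

Summary (i) focuses "Sarah" (the recipient); background Marcus as agent and the cipher as thing and at the warehouse as setting. Fact (3) matches that background with recipient = Rahul — refutes (i).
Summary (ii) focuses "Marcus" (the agent); background the cipher as thing and Sarah as recipient and at the warehouse as setting. Fact (9) matches that background with agent = Pavel — refutes (ii).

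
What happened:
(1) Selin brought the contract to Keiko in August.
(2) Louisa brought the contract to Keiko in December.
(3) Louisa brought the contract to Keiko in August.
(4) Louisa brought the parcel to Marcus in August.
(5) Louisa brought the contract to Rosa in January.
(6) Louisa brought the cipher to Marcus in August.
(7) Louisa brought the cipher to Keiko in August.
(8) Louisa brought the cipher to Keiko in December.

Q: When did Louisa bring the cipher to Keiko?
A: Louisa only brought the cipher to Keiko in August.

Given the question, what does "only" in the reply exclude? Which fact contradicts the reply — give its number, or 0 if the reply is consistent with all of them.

8

The question "When did ...?" targets the setting, so in the reply the focus falls on "in August".
"Only" then excludes alternative settings while the background — Louisa as agent and the cipher as thing and Keiko as recipient — is held fixed.
Fact (8) keeps Louisa as agent and the cipher as thing and Keiko as recipient but has setting = in December; that refutes the reply.
(Fact (6) would refute a reading with focus on the recipient — but that is not what the question asks.)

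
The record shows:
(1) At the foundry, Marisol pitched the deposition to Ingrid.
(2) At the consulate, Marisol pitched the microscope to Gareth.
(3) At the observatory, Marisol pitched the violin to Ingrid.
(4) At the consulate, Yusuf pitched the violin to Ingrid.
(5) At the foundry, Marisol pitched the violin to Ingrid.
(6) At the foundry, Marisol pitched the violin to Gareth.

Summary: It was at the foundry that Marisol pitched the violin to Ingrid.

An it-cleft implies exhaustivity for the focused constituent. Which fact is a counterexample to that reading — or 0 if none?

3

Focus of the cleft: "at the foundry" (the setting). Presupposed background: agent = Marisol, thing = the violin, recipient = Ingrid.
The exhaustive reading says no other setting fits that background.
Fact (3) shares the background but with setting = at the observatory; exhaustivity is violated.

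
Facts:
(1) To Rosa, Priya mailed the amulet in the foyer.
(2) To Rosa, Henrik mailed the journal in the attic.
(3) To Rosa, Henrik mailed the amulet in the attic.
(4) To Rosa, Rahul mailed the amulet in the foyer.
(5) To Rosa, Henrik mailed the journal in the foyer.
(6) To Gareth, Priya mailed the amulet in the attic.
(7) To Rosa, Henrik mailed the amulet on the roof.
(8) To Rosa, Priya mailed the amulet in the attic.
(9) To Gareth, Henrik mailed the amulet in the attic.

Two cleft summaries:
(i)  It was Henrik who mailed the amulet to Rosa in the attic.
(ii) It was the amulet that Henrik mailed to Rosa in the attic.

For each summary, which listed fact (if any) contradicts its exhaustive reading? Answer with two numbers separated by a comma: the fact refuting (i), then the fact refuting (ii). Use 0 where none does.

8, 2

Summary (i) focuses "Henrik" (the agent); background the amulet as thing and Rosa as recipient and in the attic as setting. Fact (8) matches that background with agent = Priya — refutes (i).
Summary (ii) focuses "the amulet" (the thing); background Henrik as agent and Rosa as recipient and in the attic as setting. Fact (2) matches that background with thing = the journal — refutes (ii).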